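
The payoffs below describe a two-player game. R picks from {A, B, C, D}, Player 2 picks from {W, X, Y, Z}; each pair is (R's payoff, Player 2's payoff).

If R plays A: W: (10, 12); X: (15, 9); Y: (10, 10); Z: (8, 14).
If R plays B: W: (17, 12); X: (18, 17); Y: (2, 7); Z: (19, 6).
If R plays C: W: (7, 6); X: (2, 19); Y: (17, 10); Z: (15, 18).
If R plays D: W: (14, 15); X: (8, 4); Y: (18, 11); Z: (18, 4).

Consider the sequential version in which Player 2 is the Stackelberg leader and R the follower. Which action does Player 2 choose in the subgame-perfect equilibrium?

X

Solve by backward induction (Player 2 leads).
- W → R plays B (best of 10, 17, 7, 14); Player 2 gets 12.
- X → R plays B (best of 15, 18, 2, 8); Player 2 gets 17.
- Y → R plays D (best of 10, 2, 17, 18); Player 2 gets 11.
- Z → R plays B (best of 8, 19, 15, 18); Player 2 gets 6.
Among 12, 17, 11, 6, the best is 17 at X. Subgame-perfect outcome: (B, X) with payoffs (18, 17).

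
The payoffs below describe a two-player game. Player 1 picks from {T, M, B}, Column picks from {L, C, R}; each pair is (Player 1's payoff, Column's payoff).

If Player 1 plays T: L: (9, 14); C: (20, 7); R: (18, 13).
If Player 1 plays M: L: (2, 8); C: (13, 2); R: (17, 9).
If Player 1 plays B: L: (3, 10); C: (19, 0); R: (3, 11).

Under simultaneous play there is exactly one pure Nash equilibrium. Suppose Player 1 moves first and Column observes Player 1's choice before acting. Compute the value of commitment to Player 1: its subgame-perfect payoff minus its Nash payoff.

Backward induction with Player 1 moving first.
- T → Column plays L (best of 14, 7, 13); Player 1 gets 9.
- M → Column plays R (best of 8, 2, 9); Player 1 gets 17.
- B → Column plays R (best of 10, 0, 11); Player 1 gets 3.
Player 1's induced payoffs are 9, 17, 3, so Player 1 commits to M. Subgame-perfect outcome: (M, R) with payoffs (17, 9).
For the simultaneous game, intersect best replies.
Player 1's best replies: L→T; C→T; R→T.
Column's best replies: T→L; M→R; B→R.
Only (T, L) has each player best-responding; Nash payoffs (9, 14).
Player 1's commitment gain: 17 − 9 = 8.

8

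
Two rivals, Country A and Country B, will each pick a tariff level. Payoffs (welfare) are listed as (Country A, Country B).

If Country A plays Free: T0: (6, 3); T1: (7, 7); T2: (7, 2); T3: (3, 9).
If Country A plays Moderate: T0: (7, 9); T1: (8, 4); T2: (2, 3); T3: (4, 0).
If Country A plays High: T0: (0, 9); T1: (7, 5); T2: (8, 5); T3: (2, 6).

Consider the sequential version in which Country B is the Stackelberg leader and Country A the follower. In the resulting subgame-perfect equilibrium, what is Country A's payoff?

Backward induction with Country B moving first.
- T0: Country A compares 6, 7, 0 and picks Moderate; Country B would get 9.
- T1: Country A compares 7, 8, 7 and picks Moderate; Country B would get 4.
- T2: Country A compares 7, 2, 8 and picks High; Country B would get 5.
- T3: Country A compares 3, 4, 2 and picks Moderate; Country B would get 0.
Maximizing over 9, 4, 5, 0, Country B chooses T0. Subgame-perfect outcome: (Moderate, T0) with payoffs (7, 9).

7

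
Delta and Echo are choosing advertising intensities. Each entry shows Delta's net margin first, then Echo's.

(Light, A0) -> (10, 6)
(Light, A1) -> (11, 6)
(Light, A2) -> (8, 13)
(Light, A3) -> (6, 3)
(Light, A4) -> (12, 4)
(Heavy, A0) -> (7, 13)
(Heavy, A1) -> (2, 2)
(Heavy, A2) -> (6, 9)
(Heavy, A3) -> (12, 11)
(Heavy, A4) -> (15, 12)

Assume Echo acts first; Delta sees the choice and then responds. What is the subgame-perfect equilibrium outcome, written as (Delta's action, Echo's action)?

Delta best-responds to each possible Echo move:
- A0 → Delta plays Light (best of 10, 7); Echo gets 6.
- A1 → Delta plays Light (best of 11, 2); Echo gets 6.
- A2 → Delta plays Light (best of 8, 6); Echo gets 13.
- A3 → Delta plays Heavy (best of 6, 12); Echo gets 11.
- A4 → Delta plays Heavy (best of 12, 15); Echo gets 12.
Among 6, 6, 13, 11, 12, the best is 13 at A2. Subgame-perfect outcome: (Light, A2) with payoffs (8, 13).

(Light, A2)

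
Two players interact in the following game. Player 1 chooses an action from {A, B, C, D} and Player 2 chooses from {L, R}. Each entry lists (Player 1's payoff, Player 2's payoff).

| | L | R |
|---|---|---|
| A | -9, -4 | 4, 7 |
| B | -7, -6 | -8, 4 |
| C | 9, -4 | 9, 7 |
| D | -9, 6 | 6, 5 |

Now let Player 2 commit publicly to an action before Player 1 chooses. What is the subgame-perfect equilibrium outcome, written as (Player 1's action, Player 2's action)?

Backward induction with Player 2 moving first.
- L: Player 1 compares -9, -7, 9, -9 and picks C; Player 2 would get -4.
- R: Player 1 compares 4, -8, 9, 6 and picks C; Player 2 would get 7.
Player 2's induced payoffs are -4, 7, so Player 2 commits to R. Subgame-perfect outcome: (C, R) with payoffs (9, 7).

(C, R)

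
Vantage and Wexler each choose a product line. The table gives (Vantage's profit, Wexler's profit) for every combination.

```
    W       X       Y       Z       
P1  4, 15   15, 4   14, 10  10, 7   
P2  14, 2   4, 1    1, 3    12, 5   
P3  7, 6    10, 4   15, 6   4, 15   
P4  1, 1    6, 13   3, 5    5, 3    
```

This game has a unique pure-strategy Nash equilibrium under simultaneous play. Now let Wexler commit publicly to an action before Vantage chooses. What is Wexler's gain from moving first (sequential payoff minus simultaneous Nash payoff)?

Solve by backward induction (Wexler leads).
- W: Vantage compares 4, 14, 7, 1 and picks P2; Wexler would get 2.
- X: Vantage compares 15, 4, 10, 6 and picks P1; Wexler would get 4.
- Y: Vantage compares 14, 1, 15, 3 and picks P3; Wexler would get 6.
- Z: Vantage compares 10, 12, 4, 5 and picks P2; Wexler would get 5.
Wexler's induced payoffs are 2, 4, 6, 5, so Wexler commits to Y. Subgame-perfect outcome: (P3, Y) with payoffs (15, 6).
Now find the simultaneous Nash equilibrium.
Vantage's best replies: W→P2; X→P1; Y→P3; Z→P2.
Wexler's best replies: P1→W; P2→Z; P3→Z; P4→X.
The unique mutual best reply is (P2, Z), giving (12, 5).
Wexler's commitment gain: 6 − 5 = 1.

1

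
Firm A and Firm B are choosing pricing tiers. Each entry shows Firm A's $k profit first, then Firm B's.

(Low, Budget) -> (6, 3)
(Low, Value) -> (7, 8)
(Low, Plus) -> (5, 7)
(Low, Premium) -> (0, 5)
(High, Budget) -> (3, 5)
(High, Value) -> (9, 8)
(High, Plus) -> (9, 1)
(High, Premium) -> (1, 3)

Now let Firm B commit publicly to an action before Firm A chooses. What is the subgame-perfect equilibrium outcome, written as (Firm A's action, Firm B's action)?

Work backward from Firm A's decision.
- Budget → Firm A plays Low (best of 6, 3); Firm B gets 3.
- Value → Firm A plays High (best of 7, 9); Firm B gets 8.
- Plus → Firm A plays High (best of 5, 9); Firm B gets 1.
- Premium → Firm A plays High (best of 0, 1); Firm B gets 3.
Firm B's induced payoffs are 3, 8, 1, 3, so Firm B commits to Value. Subgame-perfect outcome: (High, Value) with payoffs (9, 8).

(High, Value)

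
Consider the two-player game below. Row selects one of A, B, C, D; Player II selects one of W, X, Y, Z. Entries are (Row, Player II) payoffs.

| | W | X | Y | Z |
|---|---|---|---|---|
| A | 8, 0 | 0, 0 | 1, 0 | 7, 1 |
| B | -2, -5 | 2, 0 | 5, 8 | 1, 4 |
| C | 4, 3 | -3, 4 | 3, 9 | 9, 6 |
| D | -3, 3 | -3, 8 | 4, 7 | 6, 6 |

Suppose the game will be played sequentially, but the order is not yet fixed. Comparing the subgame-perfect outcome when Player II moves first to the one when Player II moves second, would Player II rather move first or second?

If Row leads: Player II's best replies are A→Z, B→Y, C→Y, D→X; Row's induced payoffs 7, 5, 3, -3; outcome (A, Z), payoffs (7, 1).
If Player II leads: Row's best replies are W→A, X→B, Y→B, Z→C; Player II's induced payoffs 0, 0, 8, 6; outcome (B, Y), payoffs (5, 8).
Player II gets 8 moving first and 1 moving second, so Player II prefers to move first.

first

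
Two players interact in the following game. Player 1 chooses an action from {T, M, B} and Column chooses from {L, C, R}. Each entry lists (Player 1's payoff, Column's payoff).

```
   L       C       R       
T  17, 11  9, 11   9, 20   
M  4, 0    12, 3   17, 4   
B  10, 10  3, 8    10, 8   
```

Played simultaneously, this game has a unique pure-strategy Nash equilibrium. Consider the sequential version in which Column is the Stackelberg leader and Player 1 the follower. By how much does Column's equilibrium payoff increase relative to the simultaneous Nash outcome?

Player 1 best-responds to each possible Column move:
- L: BR = T, leader payoff 11.
- C: BR = M, leader payoff 3.
- R: BR = M, leader payoff 4.
Maximizing over 11, 3, 4, Column chooses L. Subgame-perfect outcome: (T, L) with payoffs (17, 11).
Now find the simultaneous Nash equilibrium.
Player 1's best replies: L→T; C→M; R→M.
Column's best replies: T→R; M→R; B→L.
Only (M, R) has each player best-responding; Nash payoffs (17, 4).
Column's commitment gain: 11 − 4 = 7.

7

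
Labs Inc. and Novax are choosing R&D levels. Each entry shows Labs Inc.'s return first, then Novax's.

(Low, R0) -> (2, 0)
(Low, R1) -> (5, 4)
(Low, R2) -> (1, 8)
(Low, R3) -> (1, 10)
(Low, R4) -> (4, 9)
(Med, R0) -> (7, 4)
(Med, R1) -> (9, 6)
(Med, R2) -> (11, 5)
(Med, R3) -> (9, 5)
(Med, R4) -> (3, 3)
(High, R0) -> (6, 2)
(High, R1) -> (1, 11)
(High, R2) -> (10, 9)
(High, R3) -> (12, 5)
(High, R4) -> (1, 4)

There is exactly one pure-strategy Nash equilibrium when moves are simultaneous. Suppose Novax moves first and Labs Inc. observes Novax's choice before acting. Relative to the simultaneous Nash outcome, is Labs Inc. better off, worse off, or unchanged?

worse off

Work backward from Labs Inc.'s decision.
- R0 → Labs Inc. plays Med (best of 2, 7, 6); Novax gets 4.
- R1 → Labs Inc. plays Med (best of 5, 9, 1); Novax gets 6.
- R2 → Labs Inc. plays Med (best of 1, 11, 10); Novax gets 5.
- R3 → Labs Inc. plays High (best of 1, 9, 12); Novax gets 5.
- R4 → Labs Inc. plays Low (best of 4, 3, 1); Novax gets 9.
Among 4, 6, 5, 5, 9, the best is 9 at R4. Subgame-perfect outcome: (Low, R4) with payoffs (4, 9).
For the simultaneous game, intersect best replies.
Labs Inc.'s best replies: R0→Med; R1→Med; R2→Med; R3→High; R4→Low.
Novax's best replies: Low→R3; Med→R1; High→R1.
The unique mutual best reply is (Med, R1), giving (9, 6).
Labs Inc. earns 4 sequentially versus 9 at the Nash outcome: worse off.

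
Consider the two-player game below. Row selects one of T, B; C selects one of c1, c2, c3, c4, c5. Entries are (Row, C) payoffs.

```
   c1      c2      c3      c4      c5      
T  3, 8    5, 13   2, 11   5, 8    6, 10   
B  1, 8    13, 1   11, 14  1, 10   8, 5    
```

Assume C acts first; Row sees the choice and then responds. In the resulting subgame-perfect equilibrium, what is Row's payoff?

Solve by backward induction (C leads).
- c1: BR = T, leader payoff 8.
- c2: BR = B, leader payoff 1.
- c3: BR = B, leader payoff 14.
- c4: BR = T, leader payoff 8.
- c5: BR = B, leader payoff 5.
Maximizing over 8, 1, 14, 8, 5, C chooses c3. Subgame-perfect outcome: (B, c3) with payoffs (11, 14).

11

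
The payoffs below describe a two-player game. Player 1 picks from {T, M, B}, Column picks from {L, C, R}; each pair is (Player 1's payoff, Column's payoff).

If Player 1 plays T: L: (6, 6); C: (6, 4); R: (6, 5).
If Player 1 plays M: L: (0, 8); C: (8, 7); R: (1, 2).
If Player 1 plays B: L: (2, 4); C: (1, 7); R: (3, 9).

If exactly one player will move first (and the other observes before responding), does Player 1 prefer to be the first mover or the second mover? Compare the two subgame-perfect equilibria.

If Player 1 leads: Column's best replies are T→L, M→L, B→R; Player 1's induced payoffs 6, 0, 3; outcome (T, L), payoffs (6, 6).
If Column leads: Player 1's best replies are L→T, C→M, R→T; Column's induced payoffs 6, 7, 5; outcome (M, C), payoffs (8, 7).
Player 1 gets 6 moving first and 8 moving second, so Player 1 prefers to move second.

second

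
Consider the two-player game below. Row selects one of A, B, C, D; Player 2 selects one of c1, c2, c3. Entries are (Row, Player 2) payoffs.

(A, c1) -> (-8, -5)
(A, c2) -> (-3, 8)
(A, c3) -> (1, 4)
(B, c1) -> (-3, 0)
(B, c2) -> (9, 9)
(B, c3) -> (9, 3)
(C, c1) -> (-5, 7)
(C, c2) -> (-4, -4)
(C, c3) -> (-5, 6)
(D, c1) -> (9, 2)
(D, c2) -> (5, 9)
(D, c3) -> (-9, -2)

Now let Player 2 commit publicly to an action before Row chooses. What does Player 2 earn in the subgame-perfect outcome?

9

Backward induction with Player 2 moving first.
- c1: Row compares -8, -3, -5, 9 and picks D; Player 2 would get 2.
- c2: Row compares -3, 9, -4, 5 and picks B; Player 2 would get 9.
- c3: Row compares 1, 9, -5, -9 and picks B; Player 2 would get 3.
Player 2's induced payoffs are 2, 9, 3, so Player 2 commits to c2. Subgame-perfect outcome: (B, c2) with payoffs (9, 9).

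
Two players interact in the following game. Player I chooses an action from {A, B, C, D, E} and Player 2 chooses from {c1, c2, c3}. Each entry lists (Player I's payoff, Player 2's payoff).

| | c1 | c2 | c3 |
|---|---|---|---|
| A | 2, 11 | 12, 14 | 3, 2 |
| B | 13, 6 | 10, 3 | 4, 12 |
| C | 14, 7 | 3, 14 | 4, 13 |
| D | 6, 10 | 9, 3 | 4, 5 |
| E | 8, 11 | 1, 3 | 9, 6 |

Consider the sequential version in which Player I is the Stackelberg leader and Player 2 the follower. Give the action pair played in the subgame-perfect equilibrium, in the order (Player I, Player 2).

(A, c2)

Solve by backward induction (Player I leads).
- A: BR = c2, leader payoff 12.
- B: BR = c3, leader payoff 4.
- C: BR = c2, leader payoff 3.
- D: BR = c1, leader payoff 6.
- E: BR = c1, leader payoff 8.
Player I's induced payoffs are 12, 4, 3, 6, 8, so Player I commits to A. Subgame-perfect outcome: (A, c2) with payoffs (12, 14).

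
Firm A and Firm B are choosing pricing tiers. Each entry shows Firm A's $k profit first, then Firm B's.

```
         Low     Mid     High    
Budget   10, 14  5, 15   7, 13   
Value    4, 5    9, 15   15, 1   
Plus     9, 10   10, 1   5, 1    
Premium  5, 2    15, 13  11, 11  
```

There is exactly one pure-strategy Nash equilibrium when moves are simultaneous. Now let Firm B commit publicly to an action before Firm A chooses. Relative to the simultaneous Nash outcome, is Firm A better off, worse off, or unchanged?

worse off

Work backward from Firm A's decision.
- Low: BR = Budget, leader payoff 14.
- Mid: BR = Premium, leader payoff 13.
- High: BR = Value, leader payoff 1.
Firm B's induced payoffs are 14, 13, 1, so Firm B commits to Low. Subgame-perfect outcome: (Budget, Low) with payoffs (10, 14).
Under simultaneous play:
Firm A's best replies: Low→Budget; Mid→Premium; High→Value.
Firm B's best replies: Budget→Mid; Value→Mid; Plus→Low; Premium→Mid.
The unique mutual best reply is (Premium, Mid), giving (15, 13).
Firm A earns 10 sequentially versus 15 at the Nash outcome: worse off.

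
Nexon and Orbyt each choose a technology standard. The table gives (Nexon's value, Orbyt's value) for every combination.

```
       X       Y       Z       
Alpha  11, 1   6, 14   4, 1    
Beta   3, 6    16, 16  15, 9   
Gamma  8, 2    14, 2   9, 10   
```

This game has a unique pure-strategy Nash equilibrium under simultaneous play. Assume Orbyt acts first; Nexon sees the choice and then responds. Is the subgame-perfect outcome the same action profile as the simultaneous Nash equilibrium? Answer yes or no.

Nexon best-responds to each possible Orbyt move:
- X: Nexon compares 11, 3, 8 and picks Alpha; Orbyt would get 1.
- Y: Nexon compares 6, 16, 14 and picks Beta; Orbyt would get 16.
- Z: Nexon compares 4, 15, 9 and picks Beta; Orbyt would get 9.
Orbyt's induced payoffs are 1, 16, 9, so Orbyt commits to Y. Subgame-perfect outcome: (Beta, Y) with payoffs (16, 16).
Now find the simultaneous Nash equilibrium.
Nexon's best replies: X→Alpha; Y→Beta; Z→Beta.
Orbyt's best replies: Alpha→Y; Beta→Y; Gamma→Z.
The unique mutual best reply is (Beta, Y), giving (16, 16).
Sequential outcome (Beta, Y) coincides with the Nash profile (Beta, Y).

yes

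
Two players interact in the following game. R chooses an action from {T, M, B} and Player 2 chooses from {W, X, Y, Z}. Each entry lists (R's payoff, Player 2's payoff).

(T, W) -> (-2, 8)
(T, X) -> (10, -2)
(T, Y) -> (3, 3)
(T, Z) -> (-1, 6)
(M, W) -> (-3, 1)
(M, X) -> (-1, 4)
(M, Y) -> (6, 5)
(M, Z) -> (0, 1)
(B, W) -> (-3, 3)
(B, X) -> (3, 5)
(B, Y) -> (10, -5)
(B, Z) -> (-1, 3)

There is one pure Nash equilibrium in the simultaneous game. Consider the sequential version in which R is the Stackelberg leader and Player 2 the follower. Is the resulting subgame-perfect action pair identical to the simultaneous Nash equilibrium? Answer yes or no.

Solve by backward induction (R leads).
- T: BR = W, leader payoff -2.
- M: BR = Y, leader payoff 6.
- B: BR = X, leader payoff 3.
Among -2, 6, 3, the best is 6 at M. Subgame-perfect outcome: (M, Y) with payoffs (6, 5).
For the simultaneous game, intersect best replies.
R's best replies: W→T; X→T; Y→B; Z→M.
Player 2's best replies: T→W; M→Y; B→X.
The unique mutual best reply is (T, W), giving (-2, 8).
Sequential outcome (M, Y) differs from the Nash profile (T, W).

no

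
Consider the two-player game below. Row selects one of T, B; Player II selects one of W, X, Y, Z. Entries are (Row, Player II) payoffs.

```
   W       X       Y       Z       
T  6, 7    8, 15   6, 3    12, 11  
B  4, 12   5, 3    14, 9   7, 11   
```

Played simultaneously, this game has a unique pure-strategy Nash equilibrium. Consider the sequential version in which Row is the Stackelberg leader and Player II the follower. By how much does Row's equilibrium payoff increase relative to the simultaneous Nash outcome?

0

Player II best-responds to each possible Row move:
- T: BR = X, leader payoff 8.
- B: BR = W, leader payoff 4.
Maximizing over 8, 4, Row chooses T. Subgame-perfect outcome: (T, X) with payoffs (8, 15).
Now find the simultaneous Nash equilibrium.
Row's best replies: W→T; X→T; Y→B; Z→T.
Player II's best replies: T→X; B→W.
The unique mutual best reply is (T, X), giving (8, 15).
Row's commitment gain: 8 − 8 = 0.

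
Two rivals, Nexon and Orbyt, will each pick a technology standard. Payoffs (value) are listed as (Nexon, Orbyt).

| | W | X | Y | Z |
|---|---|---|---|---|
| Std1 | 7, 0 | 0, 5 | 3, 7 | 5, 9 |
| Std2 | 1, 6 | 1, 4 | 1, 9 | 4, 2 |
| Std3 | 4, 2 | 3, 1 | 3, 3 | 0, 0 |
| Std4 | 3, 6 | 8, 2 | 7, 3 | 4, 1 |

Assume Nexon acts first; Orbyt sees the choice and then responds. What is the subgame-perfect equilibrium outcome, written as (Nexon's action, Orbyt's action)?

Orbyt best-responds to each possible Nexon move:
- Std1: BR = Z, leader payoff 5.
- Std2: BR = Y, leader payoff 1.
- Std3: BR = Y, leader payoff 3.
- Std4: BR = W, leader payoff 3.
Nexon's induced payoffs are 5, 1, 3, 3, so Nexon commits to Std1. Subgame-perfect outcome: (Std1, Z) with payoffs (5, 9).

(Std1, Z)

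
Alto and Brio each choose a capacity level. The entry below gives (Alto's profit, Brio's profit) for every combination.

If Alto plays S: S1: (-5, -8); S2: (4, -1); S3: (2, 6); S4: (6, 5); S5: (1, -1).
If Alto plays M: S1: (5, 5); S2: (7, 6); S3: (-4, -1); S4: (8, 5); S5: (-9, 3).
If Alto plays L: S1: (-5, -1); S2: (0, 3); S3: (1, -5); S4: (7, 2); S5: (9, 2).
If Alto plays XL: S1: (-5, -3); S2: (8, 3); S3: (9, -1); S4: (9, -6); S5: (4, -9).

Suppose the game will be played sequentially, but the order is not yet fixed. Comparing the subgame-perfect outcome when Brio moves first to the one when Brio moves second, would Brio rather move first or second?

first

If Alto leads: Brio's best replies are S→S3, M→S2, L→S2, XL→S2; Alto's induced payoffs 2, 7, 0, 8; outcome (XL, S2), payoffs (8, 3).
If Brio leads: Alto's best replies are S1→M, S2→XL, S3→XL, S4→XL, S5→L; Brio's induced payoffs 5, 3, -1, -6, 2; outcome (M, S1), payoffs (5, 5).
Brio gets 5 moving first and 3 moving second, so Brio prefers to move first.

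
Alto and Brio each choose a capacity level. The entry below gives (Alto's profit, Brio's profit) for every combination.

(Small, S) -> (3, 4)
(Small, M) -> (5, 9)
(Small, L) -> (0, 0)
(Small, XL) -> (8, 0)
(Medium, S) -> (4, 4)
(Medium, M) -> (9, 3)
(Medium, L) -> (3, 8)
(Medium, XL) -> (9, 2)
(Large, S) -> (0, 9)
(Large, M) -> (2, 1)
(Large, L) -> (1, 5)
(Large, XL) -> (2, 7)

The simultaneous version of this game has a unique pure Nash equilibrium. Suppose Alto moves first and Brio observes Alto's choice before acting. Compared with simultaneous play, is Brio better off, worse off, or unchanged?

better off

Solve by backward induction (Alto leads).
- Small: Brio compares 4, 9, 0, 0 and picks M; Alto would get 5.
- Medium: Brio compares 4, 3, 8, 2 and picks L; Alto would get 3.
- Large: Brio compares 9, 1, 5, 7 and picks S; Alto would get 0.
Alto's induced payoffs are 5, 3, 0, so Alto commits to Small. Subgame-perfect outcome: (Small, M) with payoffs (5, 9).
Under simultaneous play:
Alto's best replies: S→Medium; M→Medium; L→Medium; XL→Medium.
Brio's best replies: Small→M; Medium→L; Large→S.
The unique mutual best reply is (Medium, L), giving (3, 8).
Brio earns 9 sequentially versus 8 at the Nash outcome: better off.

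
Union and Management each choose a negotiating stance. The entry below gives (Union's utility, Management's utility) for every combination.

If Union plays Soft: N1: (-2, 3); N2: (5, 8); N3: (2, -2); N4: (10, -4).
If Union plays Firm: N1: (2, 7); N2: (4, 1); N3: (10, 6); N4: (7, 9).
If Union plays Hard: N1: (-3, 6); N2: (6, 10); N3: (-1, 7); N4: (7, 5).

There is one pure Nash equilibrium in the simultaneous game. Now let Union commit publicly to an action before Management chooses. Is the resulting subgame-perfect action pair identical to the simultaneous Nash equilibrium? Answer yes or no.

no

Work backward from Management's decision.
- Soft: BR = N2, leader payoff 5.
- Firm: BR = N4, leader payoff 7.
- Hard: BR = N2, leader payoff 6.
Union's induced payoffs are 5, 7, 6, so Union commits to Firm. Subgame-perfect outcome: (Firm, N4) with payoffs (7, 9).
Under simultaneous play:
Union's best replies: N1→Firm; N2→Hard; N3→Firm; N4→Soft.
Management's best replies: Soft→N2; Firm→N4; Hard→N2.
Only (Hard, N2) has each player best-responding; Nash payoffs (6, 10).
Sequential outcome (Firm, N4) differs from the Nash profile (Hard, N2).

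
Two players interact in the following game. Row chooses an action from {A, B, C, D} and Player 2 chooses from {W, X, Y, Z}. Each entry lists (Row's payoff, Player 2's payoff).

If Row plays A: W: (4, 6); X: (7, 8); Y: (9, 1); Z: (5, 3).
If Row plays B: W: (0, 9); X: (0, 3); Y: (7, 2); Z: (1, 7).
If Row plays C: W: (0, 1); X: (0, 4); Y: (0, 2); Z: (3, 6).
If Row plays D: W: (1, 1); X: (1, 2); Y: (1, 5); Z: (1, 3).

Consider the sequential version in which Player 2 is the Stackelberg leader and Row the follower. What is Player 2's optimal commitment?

X

Work backward from Row's decision.
- W: Row compares 4, 0, 0, 1 and picks A; Player 2 would get 6.
- X: Row compares 7, 0, 0, 1 and picks A; Player 2 would get 8.
- Y: Row compares 9, 7, 0, 1 and picks A; Player 2 would get 1.
- Z: Row compares 5, 1, 3, 1 and picks A; Player 2 would get 3.
Among 6, 8, 1, 3, the best is 8 at X. Subgame-perfect outcome: (A, X) with payoffs (7, 8).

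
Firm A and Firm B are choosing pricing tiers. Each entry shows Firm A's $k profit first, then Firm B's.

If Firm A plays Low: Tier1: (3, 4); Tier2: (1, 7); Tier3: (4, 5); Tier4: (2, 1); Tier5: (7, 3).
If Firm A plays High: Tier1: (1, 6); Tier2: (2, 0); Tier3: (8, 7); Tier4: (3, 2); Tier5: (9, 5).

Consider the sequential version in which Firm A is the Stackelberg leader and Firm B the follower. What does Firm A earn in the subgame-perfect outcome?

Firm B best-responds to each possible Firm A move:
- Low → Firm B plays Tier2 (best of 4, 7, 5, 1, 3); Firm A gets 1.
- High → Firm B plays Tier3 (best of 6, 0, 7, 2, 5); Firm A gets 8.
Among 1, 8, the best is 8 at High. Subgame-perfect outcome: (High, Tier3) with payoffs (8, 7).

8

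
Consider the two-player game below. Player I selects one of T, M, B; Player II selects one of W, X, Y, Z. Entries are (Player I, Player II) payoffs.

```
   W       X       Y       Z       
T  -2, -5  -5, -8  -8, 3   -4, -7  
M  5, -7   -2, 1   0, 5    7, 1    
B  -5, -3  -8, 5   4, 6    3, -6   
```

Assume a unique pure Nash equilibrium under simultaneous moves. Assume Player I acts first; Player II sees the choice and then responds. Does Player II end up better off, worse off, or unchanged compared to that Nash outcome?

unchanged

Solve by backward induction (Player I leads).
- T → Player II plays Y (best of -5, -8, 3, -7); Player I gets -8.
- M → Player II plays Y (best of -7, 1, 5, 1); Player I gets 0.
- B → Player II plays Y (best of -3, 5, 6, -6); Player I gets 4.
Among -8, 0, 4, the best is 4 at B. Subgame-perfect outcome: (B, Y) with payoffs (4, 6).
Now find the simultaneous Nash equilibrium.
Player I's best replies: W→M; X→M; Y→B; Z→M.
Player II's best replies: T→Y; M→Y; B→Y.
The unique mutual best reply is (B, Y), giving (4, 6).
Player II earns 6 sequentially versus 6 at the Nash outcome: unchanged.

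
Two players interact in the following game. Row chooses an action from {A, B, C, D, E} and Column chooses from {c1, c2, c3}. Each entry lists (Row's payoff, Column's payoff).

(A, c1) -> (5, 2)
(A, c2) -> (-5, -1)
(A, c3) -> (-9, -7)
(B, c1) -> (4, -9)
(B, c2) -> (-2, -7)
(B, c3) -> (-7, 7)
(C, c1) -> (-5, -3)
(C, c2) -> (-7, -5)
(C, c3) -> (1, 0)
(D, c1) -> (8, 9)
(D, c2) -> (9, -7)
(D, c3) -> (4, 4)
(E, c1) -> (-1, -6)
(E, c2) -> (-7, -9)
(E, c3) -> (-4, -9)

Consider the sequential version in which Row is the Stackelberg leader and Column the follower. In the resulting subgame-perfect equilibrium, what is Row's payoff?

Solve by backward induction (Row leads).
- A: BR = c1, leader payoff 5.
- B: BR = c3, leader payoff -7.
- C: BR = c3, leader payoff 1.
- D: BR = c1, leader payoff 8.
- E: BR = c1, leader payoff -1.
Among 5, -7, 1, 8, -1, the best is 8 at D. Subgame-perfect outcome: (D, c1) with payoffs (8, 9).

8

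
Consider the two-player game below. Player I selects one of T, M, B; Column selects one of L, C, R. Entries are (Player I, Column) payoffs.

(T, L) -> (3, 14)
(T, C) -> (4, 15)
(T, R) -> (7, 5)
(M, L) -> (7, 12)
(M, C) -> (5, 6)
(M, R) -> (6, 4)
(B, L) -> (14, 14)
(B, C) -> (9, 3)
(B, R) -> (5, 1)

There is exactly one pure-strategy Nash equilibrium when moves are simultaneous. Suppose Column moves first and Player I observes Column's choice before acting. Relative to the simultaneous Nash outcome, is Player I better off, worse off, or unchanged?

unchanged

Player I best-responds to each possible Column move:
- L: BR = B, leader payoff 14.
- C: BR = B, leader payoff 3.
- R: BR = T, leader payoff 5.
Maximizing over 14, 3, 5, Column chooses L. Subgame-perfect outcome: (B, L) with payoffs (14, 14).
Under simultaneous play:
Player I's best replies: L→B; C→B; R→T.
Column's best replies: T→C; M→L; B→L.
Only (B, L) has each player best-responding; Nash payoffs (14, 14).
Player I earns 14 sequentially versus 14 at the Nash outcome: unchanged.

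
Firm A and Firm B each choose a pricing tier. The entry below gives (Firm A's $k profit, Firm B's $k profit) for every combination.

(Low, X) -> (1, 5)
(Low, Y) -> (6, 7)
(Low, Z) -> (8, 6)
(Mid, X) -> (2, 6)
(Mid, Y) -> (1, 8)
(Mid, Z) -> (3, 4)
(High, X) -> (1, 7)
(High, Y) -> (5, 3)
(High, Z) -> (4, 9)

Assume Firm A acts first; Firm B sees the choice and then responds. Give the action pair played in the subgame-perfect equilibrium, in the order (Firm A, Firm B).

Solve by backward induction (Firm A leads).
- Low → Firm B plays Y (best of 5, 7, 6); Firm A gets 6.
- Mid → Firm B plays Y (best of 6, 8, 4); Firm A gets 1.
- High → Firm B plays Z (best of 7, 3, 9); Firm A gets 4.
Maximizing over 6, 1, 4, Firm A chooses Low. Subgame-perfect outcome: (Low, Y) with payoffs (6, 7).

(Low, Y)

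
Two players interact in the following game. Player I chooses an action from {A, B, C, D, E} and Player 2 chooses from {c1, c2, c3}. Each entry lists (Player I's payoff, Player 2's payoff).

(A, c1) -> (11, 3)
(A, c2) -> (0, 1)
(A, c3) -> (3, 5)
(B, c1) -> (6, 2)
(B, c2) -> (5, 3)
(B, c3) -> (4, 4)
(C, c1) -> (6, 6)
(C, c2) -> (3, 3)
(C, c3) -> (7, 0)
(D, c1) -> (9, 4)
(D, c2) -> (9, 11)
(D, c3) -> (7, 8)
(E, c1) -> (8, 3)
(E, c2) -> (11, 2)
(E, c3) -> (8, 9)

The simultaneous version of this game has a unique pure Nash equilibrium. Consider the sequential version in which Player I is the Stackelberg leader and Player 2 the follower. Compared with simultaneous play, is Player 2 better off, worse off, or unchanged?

better off

Work backward from Player 2's decision.
- A: Player 2 compares 3, 1, 5 and picks c3; Player I would get 3.
- B: Player 2 compares 2, 3, 4 and picks c3; Player I would get 4.
- C: Player 2 compares 6, 3, 0 and picks c1; Player I would get 6.
- D: Player 2 compares 4, 11, 8 and picks c2; Player I would get 9.
- E: Player 2 compares 3, 2, 9 and picks c3; Player I would get 8.
Maximizing over 3, 4, 6, 9, 8, Player I chooses D. Subgame-perfect outcome: (D, c2) with payoffs (9, 11).
For the simultaneous game, intersect best replies.
Player I's best replies: c1→A; c2→E; c3→E.
Player 2's best replies: A→c3; B→c3; C→c1; D→c2; E→c3.
Only (E, c3) has each player best-responding; Nash payoffs (8, 9).
Player 2 earns 11 sequentially versus 9 at the Nash outcome: better off.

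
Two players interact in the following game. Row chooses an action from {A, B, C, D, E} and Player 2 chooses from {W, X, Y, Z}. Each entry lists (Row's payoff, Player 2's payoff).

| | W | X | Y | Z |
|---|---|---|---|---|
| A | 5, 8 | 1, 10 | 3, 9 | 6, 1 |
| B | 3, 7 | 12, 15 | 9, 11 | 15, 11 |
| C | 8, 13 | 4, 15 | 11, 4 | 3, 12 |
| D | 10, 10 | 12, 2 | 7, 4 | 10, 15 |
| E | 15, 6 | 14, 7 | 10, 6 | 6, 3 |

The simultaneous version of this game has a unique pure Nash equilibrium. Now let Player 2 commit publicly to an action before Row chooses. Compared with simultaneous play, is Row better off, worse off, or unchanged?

better off

Backward induction with Player 2 moving first.
- W: Row compares 5, 3, 8, 10, 15 and picks E; Player 2 would get 6.
- X: Row compares 1, 12, 4, 12, 14 and picks E; Player 2 would get 7.
- Y: Row compares 3, 9, 11, 7, 10 and picks C; Player 2 would get 4.
- Z: Row compares 6, 15, 3, 10, 6 and picks B; Player 2 would get 11.
Maximizing over 6, 7, 4, 11, Player 2 chooses Z. Subgame-perfect outcome: (B, Z) with payoffs (15, 11).
Under simultaneous play:
Row's best replies: W→E; X→E; Y→C; Z→B.
Player 2's best replies: A→X; B→X; C→X; D→Z; E→X.
Only (E, X) has each player best-responding; Nash payoffs (14, 7).
Row earns 15 sequentially versus 14 at the Nash outcome: better off.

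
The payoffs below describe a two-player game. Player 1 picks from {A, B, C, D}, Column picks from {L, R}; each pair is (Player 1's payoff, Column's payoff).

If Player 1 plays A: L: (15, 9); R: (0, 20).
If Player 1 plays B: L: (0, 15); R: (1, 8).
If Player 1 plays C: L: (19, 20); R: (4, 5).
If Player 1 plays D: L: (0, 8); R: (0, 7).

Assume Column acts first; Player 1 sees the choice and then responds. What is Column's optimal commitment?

L

Solve by backward induction (Column leads).
- L: BR = C, leader payoff 20.
- R: BR = C, leader payoff 5.
Column's induced payoffs are 20, 5, so Column commits to L. Subgame-perfect outcome: (C, L) with payoffs (19, 20).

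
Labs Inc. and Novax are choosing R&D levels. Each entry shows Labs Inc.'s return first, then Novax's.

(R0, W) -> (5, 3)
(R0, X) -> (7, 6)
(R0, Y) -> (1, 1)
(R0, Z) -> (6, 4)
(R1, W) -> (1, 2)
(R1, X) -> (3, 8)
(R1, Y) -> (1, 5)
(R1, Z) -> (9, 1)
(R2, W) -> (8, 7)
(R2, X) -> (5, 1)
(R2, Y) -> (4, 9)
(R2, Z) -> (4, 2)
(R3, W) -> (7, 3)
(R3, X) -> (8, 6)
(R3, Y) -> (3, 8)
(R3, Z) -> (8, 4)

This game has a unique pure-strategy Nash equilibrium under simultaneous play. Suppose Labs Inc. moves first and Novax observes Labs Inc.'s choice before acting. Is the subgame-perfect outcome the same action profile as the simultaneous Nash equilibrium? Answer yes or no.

no

Work backward from Novax's decision.
- R0 → Novax plays X (best of 3, 6, 1, 4); Labs Inc. gets 7.
- R1 → Novax plays X (best of 2, 8, 5, 1); Labs Inc. gets 3.
- R2 → Novax plays Y (best of 7, 1, 9, 2); Labs Inc. gets 4.
- R3 → Novax plays Y (best of 3, 6, 8, 4); Labs Inc. gets 3.
Maximizing over 7, 3, 4, 3, Labs Inc. chooses R0. Subgame-perfect outcome: (R0, X) with payoffs (7, 6).
Under simultaneous play:
Labs Inc.'s best replies: W→R2; X→R3; Y→R2; Z→R1.
Novax's best replies: R0→X; R1→X; R2→Y; R3→Y.
The unique mutual best reply is (R2, Y), giving (4, 9).
Sequential outcome (R0, X) differs from the Nash profile (R2, Y).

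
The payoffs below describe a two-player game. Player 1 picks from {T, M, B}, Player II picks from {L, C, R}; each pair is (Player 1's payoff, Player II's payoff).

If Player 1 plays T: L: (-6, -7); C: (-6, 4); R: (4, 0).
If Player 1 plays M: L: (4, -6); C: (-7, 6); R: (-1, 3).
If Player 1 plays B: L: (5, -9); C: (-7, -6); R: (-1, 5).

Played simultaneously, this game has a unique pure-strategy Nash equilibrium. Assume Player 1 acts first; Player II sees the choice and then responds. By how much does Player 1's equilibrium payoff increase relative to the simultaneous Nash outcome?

Backward induction with Player 1 moving first.
- T: BR = C, leader payoff -6.
- M: BR = C, leader payoff -7.
- B: BR = R, leader payoff -1.
Player 1's induced payoffs are -6, -7, -1, so Player 1 commits to B. Subgame-perfect outcome: (B, R) with payoffs (-1, 5).
For the simultaneous game, intersect best replies.
Player 1's best replies: L→B; C→T; R→T.
Player II's best replies: T→C; M→C; B→R.
Only (T, C) has each player best-responding; Nash payoffs (-6, 4).
Player 1's commitment gain: -1 − -6 = 5.

5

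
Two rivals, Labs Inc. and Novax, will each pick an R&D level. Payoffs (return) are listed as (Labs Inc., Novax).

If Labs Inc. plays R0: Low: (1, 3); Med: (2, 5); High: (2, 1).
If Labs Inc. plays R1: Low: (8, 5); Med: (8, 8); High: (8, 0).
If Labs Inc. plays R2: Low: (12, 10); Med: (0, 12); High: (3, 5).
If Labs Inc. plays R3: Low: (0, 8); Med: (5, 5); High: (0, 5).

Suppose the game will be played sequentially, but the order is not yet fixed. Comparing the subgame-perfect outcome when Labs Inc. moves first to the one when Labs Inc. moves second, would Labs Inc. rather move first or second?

If Labs Inc. leads: Novax's best replies are R0→Med, R1→Med, R2→Med, R3→Low; Labs Inc.'s induced payoffs 2, 8, 0, 0; outcome (R1, Med), payoffs (8, 8).
If Novax leads: Labs Inc.'s best replies are Low→R2, Med→R1, High→R1; Novax's induced payoffs 10, 8, 0; outcome (R2, Low), payoffs (12, 10).
Labs Inc. gets 8 moving first and 12 moving second, so Labs Inc. prefers to move second.

second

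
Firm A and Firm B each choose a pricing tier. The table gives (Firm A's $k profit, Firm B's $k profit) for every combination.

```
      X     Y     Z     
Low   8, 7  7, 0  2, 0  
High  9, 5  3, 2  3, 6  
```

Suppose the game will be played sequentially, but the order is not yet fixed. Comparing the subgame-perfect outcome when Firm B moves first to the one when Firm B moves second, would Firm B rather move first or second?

second

If Firm A leads: Firm B's best replies are Low→X, High→Z; Firm A's induced payoffs 8, 3; outcome (Low, X), payoffs (8, 7).
If Firm B leads: Firm A's best replies are X→High, Y→Low, Z→High; Firm B's induced payoffs 5, 0, 6; outcome (High, Z), payoffs (3, 6).
Firm B gets 6 moving first and 7 moving second, so Firm B prefers to move second.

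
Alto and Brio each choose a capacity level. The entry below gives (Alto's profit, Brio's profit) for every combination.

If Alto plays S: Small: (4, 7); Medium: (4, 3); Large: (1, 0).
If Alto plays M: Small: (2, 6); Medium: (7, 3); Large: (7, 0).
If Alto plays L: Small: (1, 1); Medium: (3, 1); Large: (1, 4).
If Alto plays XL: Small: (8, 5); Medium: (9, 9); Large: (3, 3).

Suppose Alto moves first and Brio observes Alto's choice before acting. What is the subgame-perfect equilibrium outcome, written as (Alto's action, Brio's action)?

Solve by backward induction (Alto leads).
- S: Brio compares 7, 3, 0 and picks Small; Alto would get 4.
- M: Brio compares 6, 3, 0 and picks Small; Alto would get 2.
- L: Brio compares 1, 1, 4 and picks Large; Alto would get 1.
- XL: Brio compares 5, 9, 3 and picks Medium; Alto would get 9.
Maximizing over 4, 2, 1, 9, Alto chooses XL. Subgame-perfect outcome: (XL, Medium) with payoffs (9, 9).

(XL, Medium)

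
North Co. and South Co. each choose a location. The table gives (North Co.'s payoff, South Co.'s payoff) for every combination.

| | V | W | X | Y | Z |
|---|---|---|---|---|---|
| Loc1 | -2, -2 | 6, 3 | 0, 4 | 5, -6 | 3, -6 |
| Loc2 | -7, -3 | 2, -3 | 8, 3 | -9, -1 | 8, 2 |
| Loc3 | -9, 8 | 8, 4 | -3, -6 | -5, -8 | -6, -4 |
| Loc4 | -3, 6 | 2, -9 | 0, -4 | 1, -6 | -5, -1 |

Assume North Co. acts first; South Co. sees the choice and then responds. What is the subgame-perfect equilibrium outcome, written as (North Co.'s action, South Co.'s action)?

South Co. best-responds to each possible North Co. move:
- Loc1: BR = X, leader payoff 0.
- Loc2: BR = X, leader payoff 8.
- Loc3: BR = V, leader payoff -9.
- Loc4: BR = V, leader payoff -3.
North Co.'s induced payoffs are 0, 8, -9, -3, so North Co. commits to Loc2. Subgame-perfect outcome: (Loc2, X) with payoffs (8, 3).

(Loc2, X)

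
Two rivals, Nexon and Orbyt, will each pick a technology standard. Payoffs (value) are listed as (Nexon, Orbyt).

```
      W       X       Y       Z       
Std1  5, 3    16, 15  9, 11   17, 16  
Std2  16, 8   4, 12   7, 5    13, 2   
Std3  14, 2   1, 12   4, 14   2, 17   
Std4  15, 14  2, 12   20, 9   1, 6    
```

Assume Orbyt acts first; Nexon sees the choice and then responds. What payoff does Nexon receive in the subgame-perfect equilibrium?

Backward induction with Orbyt moving first.
- W → Nexon plays Std2 (best of 5, 16, 14, 15); Orbyt gets 8.
- X → Nexon plays Std1 (best of 16, 4, 1, 2); Orbyt gets 15.
- Y → Nexon plays Std4 (best of 9, 7, 4, 20); Orbyt gets 9.
- Z → Nexon plays Std1 (best of 17, 13, 2, 1); Orbyt gets 16.
Maximizing over 8, 15, 9, 16, Orbyt chooses Z. Subgame-perfect outcome: (Std1, Z) with payoffs (17, 16).

17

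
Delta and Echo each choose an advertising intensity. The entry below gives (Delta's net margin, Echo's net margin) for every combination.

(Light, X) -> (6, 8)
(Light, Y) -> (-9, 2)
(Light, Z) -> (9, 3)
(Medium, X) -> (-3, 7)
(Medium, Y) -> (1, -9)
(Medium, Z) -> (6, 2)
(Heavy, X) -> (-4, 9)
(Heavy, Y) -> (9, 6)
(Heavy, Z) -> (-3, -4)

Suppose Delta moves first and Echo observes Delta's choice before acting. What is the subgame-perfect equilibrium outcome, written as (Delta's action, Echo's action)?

Echo best-responds to each possible Delta move:
- Light → Echo plays X (best of 8, 2, 3); Delta gets 6.
- Medium → Echo plays X (best of 7, -9, 2); Delta gets -3.
- Heavy → Echo plays X (best of 9, 6, -4); Delta gets -4.
Maximizing over 6, -3, -4, Delta chooses Light. Subgame-perfect outcome: (Light, X) with payoffs (6, 8).

(Light, X)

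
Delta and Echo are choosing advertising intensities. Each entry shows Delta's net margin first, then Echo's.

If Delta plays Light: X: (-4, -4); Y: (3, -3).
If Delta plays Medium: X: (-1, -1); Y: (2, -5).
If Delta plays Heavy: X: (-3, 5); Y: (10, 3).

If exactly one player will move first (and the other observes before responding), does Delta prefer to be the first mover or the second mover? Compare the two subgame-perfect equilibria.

second

If Delta leads: Echo's best replies are Light→Y, Medium→X, Heavy→X; Delta's induced payoffs 3, -1, -3; outcome (Light, Y), payoffs (3, -3).
If Echo leads: Delta's best replies are X→Medium, Y→Heavy; Echo's induced payoffs -1, 3; outcome (Heavy, Y), payoffs (10, 3).
Delta gets 3 moving first and 10 moving second, so Delta prefers to move second.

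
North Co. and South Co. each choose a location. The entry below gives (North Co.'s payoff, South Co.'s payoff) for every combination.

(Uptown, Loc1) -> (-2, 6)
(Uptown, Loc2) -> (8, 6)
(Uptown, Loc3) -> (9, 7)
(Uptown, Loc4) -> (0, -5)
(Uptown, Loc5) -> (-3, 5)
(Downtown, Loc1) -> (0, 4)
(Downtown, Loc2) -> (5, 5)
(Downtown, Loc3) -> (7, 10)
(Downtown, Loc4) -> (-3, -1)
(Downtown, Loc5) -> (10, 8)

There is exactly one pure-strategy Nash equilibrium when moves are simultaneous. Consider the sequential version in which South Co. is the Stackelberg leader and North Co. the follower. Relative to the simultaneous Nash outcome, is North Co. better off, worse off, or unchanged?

better off

Backward induction with South Co. moving first.
- Loc1: BR = Downtown, leader payoff 4.
- Loc2: BR = Uptown, leader payoff 6.
- Loc3: BR = Uptown, leader payoff 7.
- Loc4: BR = Uptown, leader payoff -5.
- Loc5: BR = Downtown, leader payoff 8.
South Co.'s induced payoffs are 4, 6, 7, -5, 8, so South Co. commits to Loc5. Subgame-perfect outcome: (Downtown, Loc5) with payoffs (10, 8).
Under simultaneous play:
North Co.'s best replies: Loc1→Downtown; Loc2→Uptown; Loc3→Uptown; Loc4→Uptown; Loc5→Downtown.
South Co.'s best replies: Uptown→Loc3; Downtown→Loc3.
The unique mutual best reply is (Uptown, Loc3), giving (9, 7).
North Co. earns 10 sequentially versus 9 at the Nash outcome: better off.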